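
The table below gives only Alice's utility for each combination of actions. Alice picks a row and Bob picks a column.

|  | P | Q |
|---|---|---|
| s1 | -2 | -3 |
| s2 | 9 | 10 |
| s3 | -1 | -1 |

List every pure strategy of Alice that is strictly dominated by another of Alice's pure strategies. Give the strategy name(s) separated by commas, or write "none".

s1 is strictly dominated by s2 (P: 9>-2, Q: 10>-3).
s2 is not dominated — it holds its own against s1 at P (9>-2); s3 at P (9>-1).
s2 strictly dominates s3 — P: 9>-1, Q: 10>-1.

s1, s3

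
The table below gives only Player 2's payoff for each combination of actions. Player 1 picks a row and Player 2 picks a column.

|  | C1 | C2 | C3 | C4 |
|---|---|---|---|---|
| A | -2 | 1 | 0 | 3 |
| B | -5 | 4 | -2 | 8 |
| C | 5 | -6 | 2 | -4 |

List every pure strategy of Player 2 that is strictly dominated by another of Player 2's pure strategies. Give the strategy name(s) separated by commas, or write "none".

C2

C1: no other strategy beats it everywhere (C2 at C (5>-6); C3 at C (5>2); C4 at C (5>-4)).
C4 strictly dominates C2 — A: 3>1, B: 8>4, C: -4>-6.
C3: no other strategy beats it everywhere (C1 at A (0>-2); C2 at C (2>-6); C4 at C (2>-4)).
Nothing dominates C4: C1 at A (3>-2); C2 at A (3>1); C3 at A (3>0).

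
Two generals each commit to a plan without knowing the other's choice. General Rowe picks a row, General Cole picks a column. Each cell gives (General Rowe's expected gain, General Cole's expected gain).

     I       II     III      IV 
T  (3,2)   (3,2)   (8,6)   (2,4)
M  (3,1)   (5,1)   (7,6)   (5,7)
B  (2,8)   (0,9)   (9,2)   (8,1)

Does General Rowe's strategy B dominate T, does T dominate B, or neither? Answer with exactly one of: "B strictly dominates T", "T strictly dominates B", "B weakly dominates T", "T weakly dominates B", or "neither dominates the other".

B's payoffs vs T's, by General Cole's action — I: 2<3, II: 0<3, III: 9>8, IV: 8>2.
B does better at III, IV but worse at I, II; neither strategy dominates the other.

neither dominates the other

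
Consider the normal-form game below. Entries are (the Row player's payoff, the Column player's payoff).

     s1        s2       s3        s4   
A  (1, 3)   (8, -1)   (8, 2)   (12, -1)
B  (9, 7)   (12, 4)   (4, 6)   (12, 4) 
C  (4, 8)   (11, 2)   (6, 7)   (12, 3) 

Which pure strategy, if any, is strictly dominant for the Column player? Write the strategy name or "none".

s1

s1 vs s2: A: 3>-1, B: 7>4, C: 8>2.
s1 vs s3: A: 3>2, B: 7>6, C: 8>7.
s1 vs s4: A: 3>-1, B: 7>4, C: 8>3.
s1 strictly beats every other strategy against every opponent action, so it is strictly dominant.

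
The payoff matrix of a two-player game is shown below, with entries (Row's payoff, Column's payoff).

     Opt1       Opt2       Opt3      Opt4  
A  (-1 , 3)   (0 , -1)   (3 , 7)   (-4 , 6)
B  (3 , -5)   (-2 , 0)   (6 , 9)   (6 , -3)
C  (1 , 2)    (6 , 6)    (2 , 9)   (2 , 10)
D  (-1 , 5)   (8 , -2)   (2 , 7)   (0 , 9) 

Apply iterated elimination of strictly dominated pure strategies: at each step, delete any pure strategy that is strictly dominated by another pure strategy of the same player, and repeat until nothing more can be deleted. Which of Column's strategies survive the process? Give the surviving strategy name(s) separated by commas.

Column's strategy Opt1 is strictly dominated by Opt3 (A: 7>3, B: 9>-5, C: 9>2, D: 7>5) and is removed.
Column Opt2 is eliminated: Opt3 beats it against every remaining row (A: 7>-1, B: 9>0, C: 9>6, D: 7>-2).
Row's strategy A is strictly dominated by B (Opt3: 6>3, Opt4: 6>-4) and is removed.
Row's strategy C is strictly dominated by B (Opt3: 6>2, Opt4: 6>2) and is removed.
Row's strategy D is strictly dominated by B (Opt3: 6>2, Opt4: 6>0) and is removed.
For Column, Opt3 strictly dominates Opt4 on the remaining rows (B: 9>-3); eliminate Opt4.
Among the remaining strategies, none is strictly dominated by another pure strategy of the same player, so the elimination stops.
Surviving strategies — Row: {B}; Column: {Opt3}.

Opt3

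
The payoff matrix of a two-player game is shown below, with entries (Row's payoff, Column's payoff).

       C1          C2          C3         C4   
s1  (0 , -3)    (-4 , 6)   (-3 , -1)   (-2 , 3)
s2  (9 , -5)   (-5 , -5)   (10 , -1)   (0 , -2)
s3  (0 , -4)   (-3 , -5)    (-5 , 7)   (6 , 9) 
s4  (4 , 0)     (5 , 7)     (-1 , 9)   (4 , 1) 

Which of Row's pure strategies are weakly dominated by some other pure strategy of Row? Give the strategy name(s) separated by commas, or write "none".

s1: dominated, since s4 does at least as well everywhere (C1: 4>0, C2: 5>-4, C3: -1>-3, C4: 4>-2).
Nothing dominates s2: s1 at C1 (9>0); s3 at C1 (9>0); s4 at C1 (9>4).
Nothing dominates s3: s1 at C2 (-3>-4); s2 at C2 (-3>-5); s4 at C4 (6>4).
s4 is not dominated — it holds its own against s1 at C1 (4>0); s2 at C2 (5>-5); s3 at C1 (4>0).

s1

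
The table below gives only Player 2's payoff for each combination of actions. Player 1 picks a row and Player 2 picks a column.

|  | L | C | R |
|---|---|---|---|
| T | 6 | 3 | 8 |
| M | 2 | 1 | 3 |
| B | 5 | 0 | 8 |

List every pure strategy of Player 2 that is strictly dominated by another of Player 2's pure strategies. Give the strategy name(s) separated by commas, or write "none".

R strictly dominates L — T: 8>6, M: 3>2, B: 8>5.
L strictly dominates C — T: 6>3, M: 2>1, B: 5>0.
R is not dominated — it holds its own against L at T (8>6); C at T (8>3).

L, C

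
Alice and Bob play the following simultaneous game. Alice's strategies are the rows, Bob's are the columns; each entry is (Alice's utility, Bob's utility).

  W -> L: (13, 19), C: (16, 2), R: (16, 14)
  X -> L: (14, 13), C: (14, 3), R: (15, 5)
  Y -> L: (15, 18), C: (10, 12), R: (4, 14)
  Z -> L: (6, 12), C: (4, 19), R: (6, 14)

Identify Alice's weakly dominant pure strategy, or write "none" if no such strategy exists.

none

W fails to dominate X at L (13<14).
X fails to dominate W at C (14<16).
Y fails to dominate W at C (10<16).
Z fails to dominate W at L (6<13).
No single strategy dominates all the others.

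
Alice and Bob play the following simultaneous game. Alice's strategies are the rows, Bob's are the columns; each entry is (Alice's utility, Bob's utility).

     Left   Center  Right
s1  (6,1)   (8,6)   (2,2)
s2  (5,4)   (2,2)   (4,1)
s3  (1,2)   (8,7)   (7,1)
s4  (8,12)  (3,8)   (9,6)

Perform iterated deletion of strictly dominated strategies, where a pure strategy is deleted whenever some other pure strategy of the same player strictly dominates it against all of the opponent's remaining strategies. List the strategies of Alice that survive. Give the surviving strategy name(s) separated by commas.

s1, s3, s4

Row s2 is eliminated: s4 beats it against every remaining column (Left: 8>5, Center: 3>2, Right: 9>4).
Column Right is eliminated: Center beats it against every remaining row (s1: 6>2, s3: 7>1, s4: 8>6).
Among the remaining strategies, none is strictly dominated by another pure strategy of the same player, so the elimination stops.
Surviving strategies — Alice: {s1, s3, s4}; Bob: {Left, Center}.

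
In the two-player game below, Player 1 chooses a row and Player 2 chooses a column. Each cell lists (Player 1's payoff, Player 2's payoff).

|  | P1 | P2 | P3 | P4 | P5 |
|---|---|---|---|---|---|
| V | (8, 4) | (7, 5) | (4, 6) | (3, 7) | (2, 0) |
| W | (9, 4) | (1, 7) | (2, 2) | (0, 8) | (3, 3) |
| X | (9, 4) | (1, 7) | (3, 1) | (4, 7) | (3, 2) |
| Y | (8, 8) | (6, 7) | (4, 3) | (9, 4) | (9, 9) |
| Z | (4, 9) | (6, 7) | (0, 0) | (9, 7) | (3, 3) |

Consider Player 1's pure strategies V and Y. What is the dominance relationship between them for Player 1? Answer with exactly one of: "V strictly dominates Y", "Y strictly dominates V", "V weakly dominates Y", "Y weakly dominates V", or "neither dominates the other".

V's payoffs vs Y's, by Player 2's action — P1: 8=8, P2: 7>6, P3: 4=4, P4: 3<9, P5: 2<9.
V does better at P2 but worse at P4, P5; neither strategy dominates the other.

neither dominates the other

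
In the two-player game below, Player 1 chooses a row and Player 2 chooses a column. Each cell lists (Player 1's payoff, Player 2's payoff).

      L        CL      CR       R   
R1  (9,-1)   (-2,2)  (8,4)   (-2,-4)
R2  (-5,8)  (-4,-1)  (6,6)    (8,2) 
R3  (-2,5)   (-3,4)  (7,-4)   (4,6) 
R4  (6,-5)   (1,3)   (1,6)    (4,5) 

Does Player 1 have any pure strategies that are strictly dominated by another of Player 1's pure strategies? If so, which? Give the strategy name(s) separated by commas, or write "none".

Nothing dominates R1: R2 at L (9>-5); R3 at L (9>-2); R4 at L (9>6).
R2: no other strategy beats it everywhere (R1 at R (8>-2); R3 at R (8>4); R4 at CR (6>1)).
R3 is not dominated — it holds its own against R1 at R (4>-2); R2 at L (-2>-5); R4 at CR (7>1).
R4: no other strategy beats it everywhere (R1 at CL (1>-2); R2 at L (6>-5); R3 at L (6>-2)).

none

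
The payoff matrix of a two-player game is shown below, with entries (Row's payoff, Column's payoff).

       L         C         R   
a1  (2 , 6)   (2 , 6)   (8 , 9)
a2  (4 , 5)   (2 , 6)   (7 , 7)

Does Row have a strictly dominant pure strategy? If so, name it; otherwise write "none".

a1 fails to dominate a2 at L (2<4).
a2 fails to dominate a1 at C (2=2).
No single strategy dominates all the others.

none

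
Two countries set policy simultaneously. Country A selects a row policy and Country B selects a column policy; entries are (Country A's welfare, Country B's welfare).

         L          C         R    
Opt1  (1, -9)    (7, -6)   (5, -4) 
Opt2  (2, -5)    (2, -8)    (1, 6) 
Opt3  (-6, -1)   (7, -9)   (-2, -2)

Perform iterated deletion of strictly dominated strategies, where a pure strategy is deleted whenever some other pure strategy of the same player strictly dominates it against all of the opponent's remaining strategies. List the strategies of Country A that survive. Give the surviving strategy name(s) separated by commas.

For Country B, R strictly dominates C on the remaining rows (Opt1: -4>-6, Opt2: 6>-8, Opt3: -2>-9); eliminate C.
Row Opt3 is eliminated: Opt1 beats it against every remaining column (L: 1>-6, R: 5>-2).
For Country B, R strictly dominates L on the remaining rows (Opt1: -4>-9, Opt2: 6>-5); eliminate L.
Country A's strategy Opt2 is strictly dominated by Opt1 (R: 5>1) and is removed.
Among the remaining strategies, none is strictly dominated by another pure strategy of the same player, so the elimination stops.
Surviving strategies — Country A: {Opt1}; Country B: {R}.

Opt1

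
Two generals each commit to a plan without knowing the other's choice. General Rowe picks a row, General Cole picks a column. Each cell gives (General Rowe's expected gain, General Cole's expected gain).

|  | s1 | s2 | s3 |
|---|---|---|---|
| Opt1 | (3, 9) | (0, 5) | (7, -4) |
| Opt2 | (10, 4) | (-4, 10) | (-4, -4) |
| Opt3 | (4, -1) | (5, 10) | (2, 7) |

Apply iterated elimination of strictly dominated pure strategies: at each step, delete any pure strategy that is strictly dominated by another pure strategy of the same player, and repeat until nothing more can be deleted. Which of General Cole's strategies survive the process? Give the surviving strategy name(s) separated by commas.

s2

Column s3 is eliminated: s2 beats it against every remaining row (Opt1: 5>-4, Opt2: 10>-4, Opt3: 10>7).
Row Opt1 is eliminated: Opt3 beats it against every remaining column (s1: 4>3, s2: 5>0).
General Cole's strategy s1 is strictly dominated by s2 (Opt2: 10>4, Opt3: 10>-1) and is removed.
For General Rowe, Opt3 strictly dominates Opt2 on the remaining columns (s2: 5>-4); eliminate Opt2.
Among the remaining strategies, none is strictly dominated by another pure strategy of the same player, so the elimination stops.
Surviving strategies — General Rowe: {Opt3}; General Cole: {s2}.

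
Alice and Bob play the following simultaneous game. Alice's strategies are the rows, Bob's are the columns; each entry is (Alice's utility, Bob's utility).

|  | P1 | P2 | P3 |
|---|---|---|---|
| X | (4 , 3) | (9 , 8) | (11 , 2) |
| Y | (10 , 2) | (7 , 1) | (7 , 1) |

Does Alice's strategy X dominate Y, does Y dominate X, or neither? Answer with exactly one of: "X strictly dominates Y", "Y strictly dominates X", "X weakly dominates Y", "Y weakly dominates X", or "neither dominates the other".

neither dominates the other

Compare X to Y across each opponent action: P1: 4<10, P2: 9>7, P3: 11>7.
X does better at P2, P3 but worse at P1; neither strategy dominates the other.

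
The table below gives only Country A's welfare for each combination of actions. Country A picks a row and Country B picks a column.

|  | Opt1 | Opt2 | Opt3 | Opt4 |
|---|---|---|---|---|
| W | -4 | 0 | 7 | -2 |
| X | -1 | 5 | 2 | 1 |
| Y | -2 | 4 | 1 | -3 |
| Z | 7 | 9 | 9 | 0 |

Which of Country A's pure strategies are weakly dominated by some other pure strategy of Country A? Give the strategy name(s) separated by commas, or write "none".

W, Y

Z weakly dominates W — Opt1: 7>-4, Opt2: 9>0, Opt3: 9>7, Opt4: 0>-2.
X is not dominated — it holds its own against W at Opt1 (-1>-4); Y at Opt1 (-1>-2); Z at Opt4 (1>0).
X weakly dominates Y — Opt1: -1>-2, Opt2: 5>4, Opt3: 2>1, Opt4: 1>-3.
Z: no other strategy beats it everywhere (W at Opt1 (7>-4); X at Opt1 (7>-1); Y at Opt1 (7>-2)).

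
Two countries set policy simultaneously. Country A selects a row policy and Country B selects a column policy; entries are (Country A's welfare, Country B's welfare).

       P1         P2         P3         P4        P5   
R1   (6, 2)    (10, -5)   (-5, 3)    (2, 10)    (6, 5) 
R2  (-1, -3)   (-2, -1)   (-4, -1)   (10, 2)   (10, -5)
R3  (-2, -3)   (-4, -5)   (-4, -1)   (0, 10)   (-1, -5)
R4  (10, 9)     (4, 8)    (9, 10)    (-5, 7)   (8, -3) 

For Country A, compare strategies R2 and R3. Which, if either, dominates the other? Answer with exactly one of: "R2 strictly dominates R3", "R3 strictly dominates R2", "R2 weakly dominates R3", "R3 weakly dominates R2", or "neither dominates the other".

R2 weakly dominates R3

R2's payoffs vs R3's, by Country B's action — P1: -1>-2, P2: -2>-4, P3: -4=-4, P4: 10>0, P5: 10>-1.
R2 is at least as good everywhere and strictly better somewhere (tied only at P3), so R2 weakly but not strictly dominates R3.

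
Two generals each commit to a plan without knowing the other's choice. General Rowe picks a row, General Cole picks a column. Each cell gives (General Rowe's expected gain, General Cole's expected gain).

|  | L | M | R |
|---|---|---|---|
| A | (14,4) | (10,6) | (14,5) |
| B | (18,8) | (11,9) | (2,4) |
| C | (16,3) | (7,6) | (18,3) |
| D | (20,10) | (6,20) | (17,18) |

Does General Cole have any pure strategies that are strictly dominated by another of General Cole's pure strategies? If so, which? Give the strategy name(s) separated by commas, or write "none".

L, R

L: dominated, since M does at least as well everywhere (A: 6>4, B: 9>8, C: 6>3, D: 20>10).
Nothing dominates M: L at A (6>4); R at A (6>5).
R: dominated, since M does at least as well everywhere (A: 6>5, B: 9>4, C: 6>3, D: 20>18).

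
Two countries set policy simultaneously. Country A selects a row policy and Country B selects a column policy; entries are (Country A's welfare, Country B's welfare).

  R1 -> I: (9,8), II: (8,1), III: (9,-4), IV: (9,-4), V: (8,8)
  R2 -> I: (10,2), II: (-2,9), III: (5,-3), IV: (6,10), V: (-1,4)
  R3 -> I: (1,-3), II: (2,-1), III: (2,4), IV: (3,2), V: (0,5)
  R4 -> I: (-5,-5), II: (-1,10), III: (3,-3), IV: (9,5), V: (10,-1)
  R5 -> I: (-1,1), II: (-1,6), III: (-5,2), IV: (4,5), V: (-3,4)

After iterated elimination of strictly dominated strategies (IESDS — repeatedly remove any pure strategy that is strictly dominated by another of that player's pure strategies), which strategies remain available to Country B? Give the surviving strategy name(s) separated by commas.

I, II, IV, V

Row R3 is eliminated: R1 beats it against every remaining column (I: 9>1, II: 8>2, III: 9>2, IV: 9>3, V: 8>0).
For Country A, R1 strictly dominates R5 on the remaining columns (I: 9>-1, II: 8>-1, III: 9>-5, IV: 9>4, V: 8>-3); eliminate R5.
Column III is eliminated: II beats it against every remaining row (R1: 1>-4, R2: 9>-3, R4: 10>-3).
Among the remaining strategies, none is strictly dominated by another pure strategy of the same player, so the elimination stops.
Surviving strategies — Country A: {R1, R2, R4}; Country B: {I, II, IV, V}.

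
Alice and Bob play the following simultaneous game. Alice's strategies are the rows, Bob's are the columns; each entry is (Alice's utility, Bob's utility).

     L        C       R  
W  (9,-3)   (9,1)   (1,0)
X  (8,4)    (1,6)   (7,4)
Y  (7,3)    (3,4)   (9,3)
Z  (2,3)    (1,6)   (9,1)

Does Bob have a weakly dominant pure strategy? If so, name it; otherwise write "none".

C vs L: W: 1>-3, X: 6>4, Y: 4>3, Z: 6>3.
C vs R: W: 1>0, X: 6>4, Y: 4>3, Z: 6>1.
C is at least as good as every other strategy against every opponent action, so it is weakly dominant.

C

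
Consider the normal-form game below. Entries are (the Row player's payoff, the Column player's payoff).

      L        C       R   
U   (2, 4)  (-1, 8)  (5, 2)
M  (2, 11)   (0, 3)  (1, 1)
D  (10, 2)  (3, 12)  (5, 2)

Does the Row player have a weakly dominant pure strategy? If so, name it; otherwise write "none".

D

D vs U: L: 10>2, C: 3>-1, R: 5=5.
D vs M: L: 10>2, C: 3>0, R: 5>1.
D is at least as good as every other strategy against every opponent action, so it is weakly dominant.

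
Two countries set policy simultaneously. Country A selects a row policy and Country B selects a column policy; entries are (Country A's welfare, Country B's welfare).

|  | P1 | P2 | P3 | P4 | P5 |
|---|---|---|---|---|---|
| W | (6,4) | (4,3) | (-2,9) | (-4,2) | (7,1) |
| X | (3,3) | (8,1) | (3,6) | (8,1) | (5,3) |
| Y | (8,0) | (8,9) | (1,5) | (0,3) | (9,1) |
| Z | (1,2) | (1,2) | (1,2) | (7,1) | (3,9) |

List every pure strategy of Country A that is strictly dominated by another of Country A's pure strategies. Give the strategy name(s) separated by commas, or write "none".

W, Z

W: dominated, since Y does at least as well everywhere (P1: 8>6, P2: 8>4, P3: 1>-2, P4: 0>-4, P5: 9>7).
X is not dominated — it holds its own against W at P2 (8>4); Y at P2 (8=8); Z at P1 (3>1).
Y is not dominated — it holds its own against W at P1 (8>6); X at P1 (8>3); Z at P1 (8>1).
X strictly dominates Z — P1: 3>1, P2: 8>1, P3: 3>1, P4: 8>7, P5: 5>3.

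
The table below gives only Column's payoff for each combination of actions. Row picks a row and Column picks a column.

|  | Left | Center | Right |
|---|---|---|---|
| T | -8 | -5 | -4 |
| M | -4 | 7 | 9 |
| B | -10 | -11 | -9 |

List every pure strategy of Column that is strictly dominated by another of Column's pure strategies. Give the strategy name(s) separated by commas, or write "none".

Left is strictly dominated by Right (T: -4>-8, M: 9>-4, B: -9>-10).
Center: dominated, since Right does at least as well everywhere (T: -4>-5, M: 9>7, B: -9>-11).
Right is not dominated — it holds its own against Left at T (-4>-8); Center at T (-4>-5).

Left, Center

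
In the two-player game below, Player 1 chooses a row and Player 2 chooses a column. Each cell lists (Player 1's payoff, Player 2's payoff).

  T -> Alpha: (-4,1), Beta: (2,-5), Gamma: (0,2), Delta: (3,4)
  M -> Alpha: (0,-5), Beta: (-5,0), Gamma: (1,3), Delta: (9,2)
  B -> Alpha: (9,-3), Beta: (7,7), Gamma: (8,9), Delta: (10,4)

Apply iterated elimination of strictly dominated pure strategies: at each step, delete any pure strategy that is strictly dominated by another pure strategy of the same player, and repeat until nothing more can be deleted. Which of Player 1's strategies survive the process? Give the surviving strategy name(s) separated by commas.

For Player 1, B strictly dominates T on the remaining columns (Alpha: 9>-4, Beta: 7>2, Gamma: 8>0, Delta: 10>3); eliminate T.
For Player 1, B strictly dominates M on the remaining columns (Alpha: 9>0, Beta: 7>-5, Gamma: 8>1, Delta: 10>9); eliminate M.
Player 2's strategy Alpha is strictly dominated by Beta (B: 7>-3) and is removed.
For Player 2, Gamma strictly dominates Beta on the remaining rows (B: 9>7); eliminate Beta.
For Player 2, Gamma strictly dominates Delta on the remaining rows (B: 9>4); eliminate Delta.
Among the remaining strategies, none is strictly dominated by another pure strategy of the same player, so the elimination stops.
Surviving strategies — Player 1: {B}; Player 2: {Gamma}.

B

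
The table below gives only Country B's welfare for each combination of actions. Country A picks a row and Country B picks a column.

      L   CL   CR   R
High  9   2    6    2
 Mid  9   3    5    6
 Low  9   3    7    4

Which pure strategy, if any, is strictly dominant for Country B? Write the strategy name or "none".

L vs CL: High: 9>2, Mid: 9>3, Low: 9>3.
L vs CR: High: 9>6, Mid: 9>5, Low: 9>7.
L vs R: High: 9>2, Mid: 9>6, Low: 9>4.
L strictly beats every other strategy against every opponent action, so it is strictly dominant.

L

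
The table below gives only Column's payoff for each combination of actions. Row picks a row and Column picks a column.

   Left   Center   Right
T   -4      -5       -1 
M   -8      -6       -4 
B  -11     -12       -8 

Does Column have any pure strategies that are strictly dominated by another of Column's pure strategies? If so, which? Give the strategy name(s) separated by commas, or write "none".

Right strictly dominates Left — T: -1>-4, M: -4>-8, B: -8>-11.
Center is strictly dominated by Right (T: -1>-5, M: -4>-6, B: -8>-12).
Nothing dominates Right: Left at T (-1>-4); Center at T (-1>-5).

Left, Center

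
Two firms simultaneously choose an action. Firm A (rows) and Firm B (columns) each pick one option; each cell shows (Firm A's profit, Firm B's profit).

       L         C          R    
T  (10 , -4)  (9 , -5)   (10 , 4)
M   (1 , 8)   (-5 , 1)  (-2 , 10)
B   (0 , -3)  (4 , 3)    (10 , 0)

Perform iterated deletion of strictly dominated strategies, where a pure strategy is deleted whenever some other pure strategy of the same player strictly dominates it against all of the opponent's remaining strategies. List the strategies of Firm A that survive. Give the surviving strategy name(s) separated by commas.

T, B

Firm A's strategy M is strictly dominated by T (L: 10>1, C: 9>-5, R: 10>-2) and is removed.
Firm B's strategy L is strictly dominated by R (T: 4>-4, B: 0>-3) and is removed.
Among the remaining strategies, none is strictly dominated by another pure strategy of the same player, so the elimination stops.
Surviving strategies — Firm A: {T, B}; Firm B: {C, R}.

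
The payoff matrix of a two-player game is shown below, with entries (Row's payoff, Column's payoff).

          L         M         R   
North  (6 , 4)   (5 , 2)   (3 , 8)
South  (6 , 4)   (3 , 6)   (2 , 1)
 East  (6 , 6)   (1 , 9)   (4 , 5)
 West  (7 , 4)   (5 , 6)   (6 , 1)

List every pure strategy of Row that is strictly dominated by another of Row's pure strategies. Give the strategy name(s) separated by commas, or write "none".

North: no other strategy beats it everywhere (South at L (6=6); East at L (6=6); West at M (5=5)).
West strictly dominates South — L: 7>6, M: 5>3, R: 6>2.
West strictly dominates East — L: 7>6, M: 5>1, R: 6>4.
West: no other strategy beats it everywhere (North at L (7>6); South at L (7>6); East at L (7>6)).

South, East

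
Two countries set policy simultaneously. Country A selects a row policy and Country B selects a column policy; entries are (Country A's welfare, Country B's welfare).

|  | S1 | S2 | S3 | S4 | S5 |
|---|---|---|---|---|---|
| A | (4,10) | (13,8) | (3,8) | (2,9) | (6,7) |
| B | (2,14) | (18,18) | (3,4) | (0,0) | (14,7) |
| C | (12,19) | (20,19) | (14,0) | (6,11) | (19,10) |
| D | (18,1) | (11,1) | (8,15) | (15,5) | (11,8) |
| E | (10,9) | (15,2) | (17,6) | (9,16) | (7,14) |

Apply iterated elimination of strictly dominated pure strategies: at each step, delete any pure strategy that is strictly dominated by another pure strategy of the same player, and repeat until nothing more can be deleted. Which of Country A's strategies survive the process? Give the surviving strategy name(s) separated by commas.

C, D, E

For Country A, C strictly dominates A on the remaining columns (S1: 12>4, S2: 20>13, S3: 14>3, S4: 6>2, S5: 19>6); eliminate A.
For Country A, C strictly dominates B on the remaining columns (S1: 12>2, S2: 20>18, S3: 14>3, S4: 6>0, S5: 19>14); eliminate B.
Among the remaining strategies, none is strictly dominated by another pure strategy of the same player, so the elimination stops.
Surviving strategies — Country A: {C, D, E}; Country B: {S1, S2, S3, S4, S5}.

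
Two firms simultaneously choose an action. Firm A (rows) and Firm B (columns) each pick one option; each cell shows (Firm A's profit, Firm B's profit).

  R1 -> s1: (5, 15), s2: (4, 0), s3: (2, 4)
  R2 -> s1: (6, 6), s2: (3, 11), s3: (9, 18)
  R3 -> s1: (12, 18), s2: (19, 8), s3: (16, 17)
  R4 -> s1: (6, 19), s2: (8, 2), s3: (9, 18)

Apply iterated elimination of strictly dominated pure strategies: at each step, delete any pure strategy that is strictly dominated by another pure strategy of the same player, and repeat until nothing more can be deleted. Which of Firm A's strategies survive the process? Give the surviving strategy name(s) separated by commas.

R3

Firm A's strategy R1 is strictly dominated by R3 (s1: 12>5, s2: 19>4, s3: 16>2) and is removed.
Row R2 is eliminated: R3 beats it against every remaining column (s1: 12>6, s2: 19>3, s3: 16>9).
Firm A's strategy R4 is strictly dominated by R3 (s1: 12>6, s2: 19>8, s3: 16>9) and is removed.
For Firm B, s1 strictly dominates s2 on the remaining rows (R3: 18>8); eliminate s2.
Firm B's strategy s3 is strictly dominated by s1 (R3: 18>17) and is removed.
Among the remaining strategies, none is strictly dominated by another pure strategy of the same player, so the elimination stops.
Surviving strategies — Firm A: {R3}; Firm B: {s1}.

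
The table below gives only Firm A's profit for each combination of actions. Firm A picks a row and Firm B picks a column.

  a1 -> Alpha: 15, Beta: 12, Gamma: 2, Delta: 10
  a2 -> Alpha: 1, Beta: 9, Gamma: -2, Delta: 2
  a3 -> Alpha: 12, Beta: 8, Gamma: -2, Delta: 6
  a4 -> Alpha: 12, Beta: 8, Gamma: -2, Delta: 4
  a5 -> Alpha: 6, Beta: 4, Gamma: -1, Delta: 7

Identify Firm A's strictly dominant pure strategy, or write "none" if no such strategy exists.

a1

a1 vs a2: Alpha: 15>1, Beta: 12>9, Gamma: 2>-2, Delta: 10>2.
a1 vs a3: Alpha: 15>12, Beta: 12>8, Gamma: 2>-2, Delta: 10>6.
a1 vs a4: Alpha: 15>12, Beta: 12>8, Gamma: 2>-2, Delta: 10>4.
a1 vs a5: Alpha: 15>6, Beta: 12>4, Gamma: 2>-1, Delta: 10>7.
a1 strictly beats every other strategy against every opponent action, so it is strictly dominant.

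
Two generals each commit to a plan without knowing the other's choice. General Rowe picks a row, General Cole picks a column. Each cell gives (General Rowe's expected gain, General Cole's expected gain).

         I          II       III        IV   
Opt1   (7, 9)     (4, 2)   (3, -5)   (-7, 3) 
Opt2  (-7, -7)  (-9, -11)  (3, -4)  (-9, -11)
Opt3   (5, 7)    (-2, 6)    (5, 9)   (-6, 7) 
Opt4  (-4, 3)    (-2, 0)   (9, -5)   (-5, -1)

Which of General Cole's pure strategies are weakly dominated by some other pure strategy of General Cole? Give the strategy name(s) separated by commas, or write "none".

I: no other strategy beats it everywhere (II at Opt1 (9>2); III at Opt1 (9>-5); IV at Opt1 (9>3)).
II: dominated, since I does at least as well everywhere (Opt1: 9>2, Opt2: -7>-11, Opt3: 7>6, Opt4: 3>0).
III is not dominated — it holds its own against I at Opt2 (-4>-7); II at Opt2 (-4>-11); IV at Opt2 (-4>-11).
IV: dominated, since I does at least as well everywhere (Opt1: 9>3, Opt2: -7>-11, Opt3: 7=7, Opt4: 3>-1).

II, IV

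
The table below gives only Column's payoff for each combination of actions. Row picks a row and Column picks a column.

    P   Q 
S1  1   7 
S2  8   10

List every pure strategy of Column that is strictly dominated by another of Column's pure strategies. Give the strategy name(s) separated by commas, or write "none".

P: dominated, since Q does at least as well everywhere (S1: 7>1, S2: 10>8).
Nothing dominates Q: P at S1 (7>1).

P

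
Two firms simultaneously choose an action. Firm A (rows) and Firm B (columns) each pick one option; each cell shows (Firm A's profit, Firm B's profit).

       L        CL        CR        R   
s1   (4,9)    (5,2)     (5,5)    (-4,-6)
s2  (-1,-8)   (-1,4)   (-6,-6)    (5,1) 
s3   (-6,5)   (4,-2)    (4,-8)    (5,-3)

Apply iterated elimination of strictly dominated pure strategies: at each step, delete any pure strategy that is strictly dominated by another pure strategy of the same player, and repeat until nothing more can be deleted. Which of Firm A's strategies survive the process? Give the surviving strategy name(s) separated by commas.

Column R is eliminated: CL beats it against every remaining row (s1: 2>-6, s2: 4>1, s3: -2>-3).
Firm A's strategy s2 is strictly dominated by s1 (L: 4>-1, CL: 5>-1, CR: 5>-6) and is removed.
Row s3 is eliminated: s1 beats it against every remaining column (L: 4>-6, CL: 5>4, CR: 5>4).
Firm B's strategy CL is strictly dominated by L (s1: 9>2) and is removed.
Firm B's strategy CR is strictly dominated by L (s1: 9>5) and is removed.
Among the remaining strategies, none is strictly dominated by another pure strategy of the same player, so the elimination stops.
Surviving strategies — Firm A: {s1}; Firm B: {L}.

s1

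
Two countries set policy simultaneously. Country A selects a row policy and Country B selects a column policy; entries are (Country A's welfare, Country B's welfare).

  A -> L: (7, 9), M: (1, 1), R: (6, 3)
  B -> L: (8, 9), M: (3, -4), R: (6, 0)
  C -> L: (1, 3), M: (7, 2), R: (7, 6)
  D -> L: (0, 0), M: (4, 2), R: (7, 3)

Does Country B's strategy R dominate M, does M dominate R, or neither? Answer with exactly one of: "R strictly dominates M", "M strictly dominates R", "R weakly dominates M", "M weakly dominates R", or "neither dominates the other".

R strictly dominates M

R's payoffs vs M's, by Country A's action — A: 3>1, B: 0>-4, C: 6>2, D: 3>2.
Every comparison favours R, so R strictly dominates M.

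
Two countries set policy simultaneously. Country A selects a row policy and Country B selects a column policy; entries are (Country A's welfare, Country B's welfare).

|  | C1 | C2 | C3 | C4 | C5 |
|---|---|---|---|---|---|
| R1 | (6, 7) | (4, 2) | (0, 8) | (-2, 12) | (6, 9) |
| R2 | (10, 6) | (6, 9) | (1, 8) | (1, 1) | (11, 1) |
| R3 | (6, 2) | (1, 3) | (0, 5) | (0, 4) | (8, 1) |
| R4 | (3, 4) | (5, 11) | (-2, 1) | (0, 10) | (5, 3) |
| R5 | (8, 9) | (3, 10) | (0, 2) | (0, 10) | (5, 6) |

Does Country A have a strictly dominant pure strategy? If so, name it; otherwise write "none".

R2 vs R1: C1: 10>6, C2: 6>4, C3: 1>0, C4: 1>-2, C5: 11>6.
R2 vs R3: C1: 10>6, C2: 6>1, C3: 1>0, C4: 1>0, C5: 11>8.
R2 vs R4: C1: 10>3, C2: 6>5, C3: 1>-2, C4: 1>0, C5: 11>5.
R2 vs R5: C1: 10>8, C2: 6>3, C3: 1>0, C4: 1>0, C5: 11>5.
R2 strictly beats every other strategy against every opponent action, so it is strictly dominant.

R2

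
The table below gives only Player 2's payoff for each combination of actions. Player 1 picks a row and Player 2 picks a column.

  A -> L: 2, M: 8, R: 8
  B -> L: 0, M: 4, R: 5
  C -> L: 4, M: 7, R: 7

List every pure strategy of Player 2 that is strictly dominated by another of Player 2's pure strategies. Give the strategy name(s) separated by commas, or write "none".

L

L: dominated, since M does at least as well everywhere (A: 8>2, B: 4>0, C: 7>4).
M: no other strategy beats it everywhere (L at A (8>2); R at A (8=8)).
R: no other strategy beats it everywhere (L at A (8>2); M at A (8=8)).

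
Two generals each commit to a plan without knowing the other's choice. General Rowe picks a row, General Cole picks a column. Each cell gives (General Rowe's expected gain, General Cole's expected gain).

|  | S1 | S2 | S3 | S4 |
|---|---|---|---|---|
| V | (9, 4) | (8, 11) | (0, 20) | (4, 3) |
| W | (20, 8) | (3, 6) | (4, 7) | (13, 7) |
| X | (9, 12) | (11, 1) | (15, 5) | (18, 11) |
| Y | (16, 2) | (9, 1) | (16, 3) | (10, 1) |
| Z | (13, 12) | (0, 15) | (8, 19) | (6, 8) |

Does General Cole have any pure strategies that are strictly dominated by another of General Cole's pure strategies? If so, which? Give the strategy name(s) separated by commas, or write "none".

S2, S4

S1: no other strategy beats it everywhere (S2 at W (8>6); S3 at W (8>7); S4 at V (4>3)).
S2 is strictly dominated by S3 (V: 20>11, W: 7>6, X: 5>1, Y: 3>1, Z: 19>15).
Nothing dominates S3: S1 at V (20>4); S2 at V (20>11); S4 at V (20>3).
S1 strictly dominates S4 — V: 4>3, W: 8>7, X: 12>11, Y: 2>1, Z: 12>8.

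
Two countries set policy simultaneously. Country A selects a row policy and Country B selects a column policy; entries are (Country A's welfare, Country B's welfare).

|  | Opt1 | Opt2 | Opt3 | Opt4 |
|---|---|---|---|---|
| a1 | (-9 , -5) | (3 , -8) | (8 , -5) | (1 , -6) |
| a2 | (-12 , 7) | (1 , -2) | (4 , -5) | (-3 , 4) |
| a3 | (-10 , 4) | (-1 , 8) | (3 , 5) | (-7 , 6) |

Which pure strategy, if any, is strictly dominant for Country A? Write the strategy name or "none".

a1

a1 vs a2: Opt1: -9>-12, Opt2: 3>1, Opt3: 8>4, Opt4: 1>-3.
a1 vs a3: Opt1: -9>-10, Opt2: 3>-1, Opt3: 8>3, Opt4: 1>-7.
a1 strictly beats every other strategy against every opponent action, so it is strictly dominant.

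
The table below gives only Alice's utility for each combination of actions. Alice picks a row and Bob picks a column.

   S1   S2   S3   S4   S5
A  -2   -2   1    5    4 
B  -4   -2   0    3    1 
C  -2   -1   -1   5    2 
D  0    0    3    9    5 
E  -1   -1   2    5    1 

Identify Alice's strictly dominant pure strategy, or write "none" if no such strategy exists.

D vs A: S1: 0>-2, S2: 0>-2, S3: 3>1, S4: 9>5, S5: 5>4.
D vs B: S1: 0>-4, S2: 0>-2, S3: 3>0, S4: 9>3, S5: 5>1.
D vs C: S1: 0>-2, S2: 0>-1, S3: 3>-1, S4: 9>5, S5: 5>2.
D vs E: S1: 0>-1, S2: 0>-1, S3: 3>2, S4: 9>5, S5: 5>1.
D strictly beats every other strategy against every opponent action, so it is strictly dominant.

D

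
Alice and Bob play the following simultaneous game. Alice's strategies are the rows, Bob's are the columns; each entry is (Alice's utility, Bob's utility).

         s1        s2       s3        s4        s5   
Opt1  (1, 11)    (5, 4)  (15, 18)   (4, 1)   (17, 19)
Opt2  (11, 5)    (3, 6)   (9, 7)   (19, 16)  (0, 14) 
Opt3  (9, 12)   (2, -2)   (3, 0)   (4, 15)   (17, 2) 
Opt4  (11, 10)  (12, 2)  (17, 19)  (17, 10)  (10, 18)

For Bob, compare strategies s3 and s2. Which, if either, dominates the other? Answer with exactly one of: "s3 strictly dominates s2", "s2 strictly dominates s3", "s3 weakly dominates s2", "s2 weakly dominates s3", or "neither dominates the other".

s3's payoffs vs s2's, by Alice's action — Opt1: 18>4, Opt2: 7>6, Opt3: 0>-2, Opt4: 19>2.
Every comparison favours s3, so s3 strictly dominates s2.

s3 strictly dominates s2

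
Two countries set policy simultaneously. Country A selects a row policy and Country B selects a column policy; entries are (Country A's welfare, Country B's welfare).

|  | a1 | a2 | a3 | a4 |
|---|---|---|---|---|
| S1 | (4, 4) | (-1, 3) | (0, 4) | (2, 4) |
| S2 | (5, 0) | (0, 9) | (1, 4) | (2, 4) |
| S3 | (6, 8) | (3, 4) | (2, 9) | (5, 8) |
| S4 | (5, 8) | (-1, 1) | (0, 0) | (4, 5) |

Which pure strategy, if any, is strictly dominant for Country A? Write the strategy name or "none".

S3 vs S1: a1: 6>4, a2: 3>-1, a3: 2>0, a4: 5>2.
S3 vs S2: a1: 6>5, a2: 3>0, a3: 2>1, a4: 5>2.
S3 vs S4: a1: 6>5, a2: 3>-1, a3: 2>0, a4: 5>4.
S3 strictly beats every other strategy against every opponent action, so it is strictly dominant.

S3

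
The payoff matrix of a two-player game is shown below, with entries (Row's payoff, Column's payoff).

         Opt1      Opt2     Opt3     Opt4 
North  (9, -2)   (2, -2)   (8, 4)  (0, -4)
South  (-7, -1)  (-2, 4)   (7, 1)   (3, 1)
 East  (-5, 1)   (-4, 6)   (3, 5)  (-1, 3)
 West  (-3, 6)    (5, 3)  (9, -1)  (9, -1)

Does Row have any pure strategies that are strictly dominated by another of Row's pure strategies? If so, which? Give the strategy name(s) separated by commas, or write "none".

North: no other strategy beats it everywhere (South at Opt1 (9>-7); East at Opt1 (9>-5); West at Opt1 (9>-3)).
South is strictly dominated by West (Opt1: -3>-7, Opt2: 5>-2, Opt3: 9>7, Opt4: 9>3).
East: dominated, since North does at least as well everywhere (Opt1: 9>-5, Opt2: 2>-4, Opt3: 8>3, Opt4: 0>-1).
West: no other strategy beats it everywhere (North at Opt2 (5>2); South at Opt1 (-3>-7); East at Opt1 (-3>-5)).

South, East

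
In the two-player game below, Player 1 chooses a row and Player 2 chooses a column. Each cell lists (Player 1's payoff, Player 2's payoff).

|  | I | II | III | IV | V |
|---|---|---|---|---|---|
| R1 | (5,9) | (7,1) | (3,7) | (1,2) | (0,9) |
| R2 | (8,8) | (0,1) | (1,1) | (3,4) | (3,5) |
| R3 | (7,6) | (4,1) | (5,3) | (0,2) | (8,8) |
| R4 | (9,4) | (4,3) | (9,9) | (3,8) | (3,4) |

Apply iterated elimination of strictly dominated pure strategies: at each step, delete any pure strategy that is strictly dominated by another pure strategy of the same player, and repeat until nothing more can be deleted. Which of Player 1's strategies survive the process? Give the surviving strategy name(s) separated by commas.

Player 2's strategy II is strictly dominated by I (R1: 9>1, R2: 8>1, R3: 6>1, R4: 4>3) and is removed.
Player 1's strategy R1 is strictly dominated by R4 (I: 9>5, III: 9>3, IV: 3>1, V: 3>0) and is removed.
Among the remaining strategies, none is strictly dominated by another pure strategy of the same player, so the elimination stops.
Surviving strategies — Player 1: {R2, R3, R4}; Player 2: {I, III, IV, V}.

R2, R3, R4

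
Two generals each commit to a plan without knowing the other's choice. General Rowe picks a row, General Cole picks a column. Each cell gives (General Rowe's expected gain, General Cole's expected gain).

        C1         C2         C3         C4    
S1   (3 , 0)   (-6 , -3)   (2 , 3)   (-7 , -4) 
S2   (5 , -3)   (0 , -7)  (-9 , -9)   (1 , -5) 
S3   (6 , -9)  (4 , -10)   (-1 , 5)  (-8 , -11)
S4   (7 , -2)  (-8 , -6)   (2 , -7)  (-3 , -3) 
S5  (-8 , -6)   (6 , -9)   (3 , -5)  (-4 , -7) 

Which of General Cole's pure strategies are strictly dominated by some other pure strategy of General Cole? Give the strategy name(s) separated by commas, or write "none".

C1: no other strategy beats it everywhere (C2 at S1 (0>-3); C3 at S2 (-3>-9); C4 at S1 (0>-4)).
C2: dominated, since C1 does at least as well everywhere (S1: 0>-3, S2: -3>-7, S3: -9>-10, S4: -2>-6, S5: -6>-9).
Nothing dominates C3: C1 at S1 (3>0); C2 at S1 (3>-3); C4 at S1 (3>-4).
C1 strictly dominates C4 — S1: 0>-4, S2: -3>-5, S3: -9>-11, S4: -2>-3, S5: -6>-7.

C2, C4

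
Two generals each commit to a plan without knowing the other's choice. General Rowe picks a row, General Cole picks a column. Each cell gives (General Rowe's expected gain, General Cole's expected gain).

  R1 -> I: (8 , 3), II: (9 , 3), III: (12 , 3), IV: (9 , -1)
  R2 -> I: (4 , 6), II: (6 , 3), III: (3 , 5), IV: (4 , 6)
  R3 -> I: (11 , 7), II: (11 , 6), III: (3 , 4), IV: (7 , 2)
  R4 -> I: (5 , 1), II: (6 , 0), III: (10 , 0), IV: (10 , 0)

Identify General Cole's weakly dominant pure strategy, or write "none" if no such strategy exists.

I

I vs II: R1: 3=3, R2: 6>3, R3: 7>6, R4: 1>0.
I vs III: R1: 3=3, R2: 6>5, R3: 7>4, R4: 1>0.
I vs IV: R1: 3>-1, R2: 6=6, R3: 7>2, R4: 1>0.
I is at least as good as every other strategy against every opponent action, so it is weakly dominant.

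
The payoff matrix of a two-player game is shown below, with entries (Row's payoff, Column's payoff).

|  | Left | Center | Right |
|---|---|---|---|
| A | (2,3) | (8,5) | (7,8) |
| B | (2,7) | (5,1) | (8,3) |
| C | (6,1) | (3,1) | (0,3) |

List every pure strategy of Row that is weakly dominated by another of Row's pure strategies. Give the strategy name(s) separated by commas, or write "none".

A: no other strategy beats it everywhere (B at Center (8>5); C at Center (8>3)).
B is not dominated — it holds its own against A at Right (8>7); C at Center (5>3).
Nothing dominates C: A at Left (6>2); B at Left (6>2).

none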